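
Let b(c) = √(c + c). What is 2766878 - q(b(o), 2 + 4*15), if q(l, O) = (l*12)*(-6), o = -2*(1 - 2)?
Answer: 2767022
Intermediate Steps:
o = 2 (o = -2*(-1) = 2)
b(c) = √2*√c (b(c) = √(2*c) = √2*√c)
q(l, O) = -72*l (q(l, O) = (12*l)*(-6) = -72*l)
2766878 - q(b(o), 2 + 4*15) = 2766878 - (-72)*√2*√2 = 2766878 - (-72)*2 = 2766878 - 1*(-144) = 2766878 + 144 = 2767022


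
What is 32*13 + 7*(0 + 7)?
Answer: 465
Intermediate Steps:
32*13 + 7*(0 + 7) = 416 + 7*7 = 416 + 49 = 465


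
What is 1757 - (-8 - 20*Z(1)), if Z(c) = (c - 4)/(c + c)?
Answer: 1735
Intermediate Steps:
Z(c) = (-4 + c)/(2*c) (Z(c) = (-4 + c)/((2*c)) = (-4 + c)*(1/(2*c)) = (-4 + c)/(2*c))
1757 - (-8 - 20*Z(1)) = 1757 - (-8 - 10*(-4 + 1)/1) = 1757 - (-8 - 10*(-3)) = 1757 - (-8 - 20*(-3/2)) = 1757 - (-8 + 30) = 1757 - 1*22 = 1757 - 22 = 1735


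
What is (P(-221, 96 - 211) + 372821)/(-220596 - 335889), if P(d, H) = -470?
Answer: -124117/185495 ≈ -0.66911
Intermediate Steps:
(P(-221, 96 - 211) + 372821)/(-220596 - 335889) = (-470 + 372821)/(-220596 - 335889) = 372351/(-556485) = 372351*(-1/556485) = -124117/185495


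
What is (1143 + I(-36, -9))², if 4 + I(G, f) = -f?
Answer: 1317904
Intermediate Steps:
I(G, f) = -4 - f
(1143 + I(-36, -9))² = (1143 + (-4 - 1*(-9)))² = (1143 + (-4 + 9))² = (1143 + 5)² = 1148² = 1317904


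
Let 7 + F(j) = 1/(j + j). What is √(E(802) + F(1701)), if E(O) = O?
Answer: √113592822/378 ≈ 28.196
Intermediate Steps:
F(j) = -7 + 1/(2*j) (F(j) = -7 + 1/(j + j) = -7 + 1/(2*j))
√(E(802) + F(1701)) = √(802 + (-7 + (½)/1701)) = √(802 + (-7 + (½)*(1/1701))) = √(802 + (-7 + 1/3402)) = √(802 - 23813/3402) = √(2704591/3402) = √113592822/378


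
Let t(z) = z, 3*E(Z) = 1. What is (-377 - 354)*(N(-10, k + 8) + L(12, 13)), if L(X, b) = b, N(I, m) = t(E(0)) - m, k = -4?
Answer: -20468/3 ≈ -6822.7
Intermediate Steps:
E(Z) = ⅓ (E(Z) = (⅓)*1 = ⅓)
N(I, m) = ⅓ - m
(-377 - 354)*(N(-10, k + 8) + L(12, 13)) = (-377 - 354)*((⅓ - (-4 + 8)) + 13) = -731*((⅓ - 1*4) + 13) = -731*((⅓ - 4) + 13) = -731*(-11/3 + 13) = -731*28/3 = -20468/3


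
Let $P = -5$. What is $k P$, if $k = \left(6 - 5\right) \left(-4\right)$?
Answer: $20$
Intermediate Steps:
$k = -4$ ($k = 1 \left(-4\right) = -4$)
$k P = \left(-4\right) \left(-5\right) = 20$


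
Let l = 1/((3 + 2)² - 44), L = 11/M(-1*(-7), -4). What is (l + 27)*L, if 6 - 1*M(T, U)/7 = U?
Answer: 2816/665 ≈ 4.2346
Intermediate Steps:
M(T, U) = 42 - 7*U
L = 11/70 (L = 11/(42 - 7*(-4)) = 11/(42 + 28) = 11/70 ≈ 0.15714)
l = -1/19 (l = 1/(5² - 44) = 1/(25 - 44) = 1/(-19) = -1/19 ≈ -0.052632)
(l + 27)*L = (-1/19 + 27)*(11/70) = (512/19)*(11/70) = 2816/665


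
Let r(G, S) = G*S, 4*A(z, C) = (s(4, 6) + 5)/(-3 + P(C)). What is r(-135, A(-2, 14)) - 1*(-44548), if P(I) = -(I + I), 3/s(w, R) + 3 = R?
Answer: 2762381/62 ≈ 44555.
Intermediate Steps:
s(w, R) = 3/(-3 + R)
P(I) = -2*I
A(z, C) = 3/(2*(-3 - 2*C)) (A(z, C) = ((3/(-3 + 6) + 5)/(-3 - 2*C))/4 = ((3/3 + 5)/(-3 - 2*C))/4 = ((3*(⅓) + 5)/(-3 - 2*C))/4 = ((1 + 5)/(-3 - 2*C))/4 = (6/(-3 - 2*C))/4 = 3/(2*(-3 - 2*C)))
r(-135, A(-2, 14)) - 1*(-44548) = -(-405)/(6 + 4*14) - 1*(-44548) = -(-405)/(6 + 56) + 44548 = -(-405)/62 + 44548 = -135*(-3/62) + 44548 = 405/62 + 44548 = 2762381/62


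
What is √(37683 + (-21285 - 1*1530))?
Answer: 6*√413 ≈ 121.93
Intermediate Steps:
√(37683 + (-21285 - 1*1530)) = √(37683 + (-21285 - 1530)) = √(37683 - 22815) = √14868 = 6*√413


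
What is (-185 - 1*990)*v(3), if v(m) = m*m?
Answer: -10575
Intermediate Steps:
v(m) = m**2
(-185 - 1*990)*v(3) = (-185 - 1*990)*3**2 = (-185 - 990)*9 = -1175*9 = -10575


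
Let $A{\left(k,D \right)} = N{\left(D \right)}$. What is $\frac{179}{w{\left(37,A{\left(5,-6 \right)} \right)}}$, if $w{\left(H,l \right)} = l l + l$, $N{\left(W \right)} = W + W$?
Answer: $\frac{179}{132} \approx 1.3561$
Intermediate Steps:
$N{\left(W \right)} = 2 W$
$A{\left(k,D \right)} = 2 D$
$w{\left(H,l \right)} = l + l^{2}$ ($w{\left(H,l \right)} = l^{2} + l = l + l^{2}$)
$\frac{179}{w{\left(37,A{\left(5,-6 \right)} \right)}} = \frac{179}{2 \left(-6\right) \left(1 + 2 \left(-6\right)\right)} = \frac{179}{\left(-12\right) \left(1 - 12\right)} = \frac{179}{\left(-12\right) \left(-11\right)} = \frac{179}{132}$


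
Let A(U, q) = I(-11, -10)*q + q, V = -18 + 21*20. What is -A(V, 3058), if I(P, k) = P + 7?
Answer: 9174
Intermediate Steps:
I(P, k) = 7 + P
V = 402 (V = -18 + 420 = 402)
A(U, q) = -3*q (A(U, q) = (7 - 11)*q + q = -4*q + q = -3*q)
-A(V, 3058) = -(-3)*3058 = -1*(-9174) = 9174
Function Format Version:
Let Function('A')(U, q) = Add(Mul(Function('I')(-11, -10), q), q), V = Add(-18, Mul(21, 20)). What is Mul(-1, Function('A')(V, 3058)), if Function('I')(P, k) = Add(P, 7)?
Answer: 9174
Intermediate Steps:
Function('I')(P, k) = Add(7, P)
V = 402 (V = Add(-18, 420) = 402)
Function('A')(U, q) = Mul(-3, q) (Function('A')(U, q) = Add(Mul(Add(7, -11), q), q) = Add(Mul(-4, q), q) = Mul(-3, q))
Mul(-1, Function('A')(V, 3058)) = Mul(-1, Mul(-3, 3058)) = Mul(-1, -9174) = 9174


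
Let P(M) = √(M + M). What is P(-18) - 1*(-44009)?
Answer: 44009 + 6*I ≈ 44009.0 + 6.0*I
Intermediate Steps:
P(M) = √2*√M (P(M) = √(2*M) = √2*√M)
P(-18) - 1*(-44009) = √2*√(-18) - 1*(-44009) = √2*(3*I*√2) + 44009 = 6*I + 44009 = 44009 + 6*I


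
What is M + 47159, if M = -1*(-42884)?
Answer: 90043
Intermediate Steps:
M = 42884
M + 47159 = 42884 + 47159 = 90043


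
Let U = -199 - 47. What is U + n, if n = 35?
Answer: -211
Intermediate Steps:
U = -246
U + n = -246 + 35 = -211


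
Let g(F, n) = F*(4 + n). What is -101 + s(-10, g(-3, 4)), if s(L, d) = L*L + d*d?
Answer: 575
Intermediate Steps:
s(L, d) = L² + d²
-101 + s(-10, g(-3, 4)) = -101 + ((-10)² + (-3*(4 + 4))²) = -101 + (100 + (-3*8)²) = -101 + (100 + (-24)²) = -101 + (100 + 576) = -101 + 676 = 575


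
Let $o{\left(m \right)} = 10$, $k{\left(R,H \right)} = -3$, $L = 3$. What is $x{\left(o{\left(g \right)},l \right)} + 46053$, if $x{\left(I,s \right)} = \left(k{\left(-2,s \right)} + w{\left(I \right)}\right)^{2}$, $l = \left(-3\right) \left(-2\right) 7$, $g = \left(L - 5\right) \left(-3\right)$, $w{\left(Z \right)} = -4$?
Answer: $46102$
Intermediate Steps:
$g = 6$ ($g = \left(3 - 5\right) \left(-3\right) = \left(-2\right) \left(-3\right) = 6$)
$l = 42$ ($l = 6 \cdot 7 = 42$)
$x{\left(I,s \right)} = 49$ ($x{\left(I,s \right)} = \left(-3 - 4\right)^{2} = \left(-7\right)^{2} = 49$)
$x{\left(o{\left(g \right)},l \right)} + 46053 = 49 + 46053 = 46102$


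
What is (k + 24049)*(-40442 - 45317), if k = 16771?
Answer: -3500682380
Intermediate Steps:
(k + 24049)*(-40442 - 45317) = (16771 + 24049)*(-40442 - 45317) = 40820*(-85759) = -3500682380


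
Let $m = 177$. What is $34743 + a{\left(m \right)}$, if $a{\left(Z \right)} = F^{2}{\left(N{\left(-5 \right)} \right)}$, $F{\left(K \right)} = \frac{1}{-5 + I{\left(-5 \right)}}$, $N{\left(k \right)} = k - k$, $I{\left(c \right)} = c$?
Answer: $\frac{3474301}{100} \approx 34743.0$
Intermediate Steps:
$N{\left(k \right)} = 0$
$F{\left(K \right)} = - \frac{1}{10}$ ($F{\left(K \right)} = \frac{1}{-5 - 5} = \frac{1}{-10} = - \frac{1}{10}$)
$a{\left(Z \right)} = \frac{1}{100}$ ($a{\left(Z \right)} = \left(- \frac{1}{10}\right)^{2} = \frac{1}{100}$)
$34743 + a{\left(m \right)} = 34743 + \frac{1}{100} = \frac{3474301}{100}$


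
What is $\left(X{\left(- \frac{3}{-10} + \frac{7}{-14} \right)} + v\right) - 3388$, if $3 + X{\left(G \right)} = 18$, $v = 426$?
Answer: $-2947$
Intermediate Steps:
$X{\left(G \right)} = 15$ ($X{\left(G \right)} = -3 + 18 = 15$)
$\left(X{\left(- \frac{3}{-10} + \frac{7}{-14} \right)} + v\right) - 3388 = \left(15 + 426\right) - 3388 = 441 - 3388 = -2947$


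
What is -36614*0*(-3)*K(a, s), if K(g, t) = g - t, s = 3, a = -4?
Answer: 0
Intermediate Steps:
-36614*0*(-3)*K(a, s) = -36614*0*(-3)*(-4 - 1*3) = -0*(-4 - 3) = -0*(-7) = -36614*0 = 0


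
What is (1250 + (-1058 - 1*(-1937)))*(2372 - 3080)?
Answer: -1507332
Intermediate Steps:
(1250 + (-1058 - 1*(-1937)))*(2372 - 3080) = (1250 + (-1058 + 1937))*(-708) = (1250 + 879)*(-708) = 2129*(-708) = -1507332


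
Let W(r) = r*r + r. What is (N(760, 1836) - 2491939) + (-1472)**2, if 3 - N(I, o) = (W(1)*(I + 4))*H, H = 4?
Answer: -331264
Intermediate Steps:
W(r) = r + r**2 (W(r) = r**2 + r = r + r**2)
N(I, o) = -29 - 8*I (N(I, o) = 3 - (1*(1 + 1))*(I + 4)*4 = 3 - (1*2)*(4 + I)*4 = 3 - 2*(4 + I)*4 = 3 - (8 + 2*I)*4 = 3 - (32 + 8*I) = 3 + (-32 - 8*I) = -29 - 8*I)
(N(760, 1836) - 2491939) + (-1472)**2 = ((-29 - 8*760) - 2491939) + (-1472)**2 = ((-29 - 6080) - 2491939) + 2166784 = (-6109 - 2491939) + 2166784 = -2498048 + 2166784 = -331264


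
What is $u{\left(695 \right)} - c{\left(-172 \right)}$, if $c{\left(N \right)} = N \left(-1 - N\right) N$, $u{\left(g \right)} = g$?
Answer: $-5058169$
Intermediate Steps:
$c{\left(N \right)} = N^{2} \left(-1 - N\right)$
$u{\left(695 \right)} - c{\left(-172 \right)} = 695 - \left(-172\right)^{2} \left(-1 - -172\right) = 695 - 29584 \left(-1 + 172\right) = 695 - 29584 \cdot 171 = 695 - 5058864 = -5058169$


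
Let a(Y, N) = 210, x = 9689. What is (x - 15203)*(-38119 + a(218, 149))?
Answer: 209030226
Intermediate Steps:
(x - 15203)*(-38119 + a(218, 149)) = (9689 - 15203)*(-38119 + 210) = -5514*(-37909) = 209030226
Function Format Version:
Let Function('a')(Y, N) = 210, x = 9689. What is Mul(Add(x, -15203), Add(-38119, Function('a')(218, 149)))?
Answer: 209030226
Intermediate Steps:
Mul(Add(x, -15203), Add(-38119, Function('a')(218, 149))) = Mul(Add(9689, -15203), Add(-38119, 210)) = Mul(-5514, -37909) = 209030226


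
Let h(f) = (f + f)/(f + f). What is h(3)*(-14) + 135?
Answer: 121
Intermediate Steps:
h(f) = 1 (h(f) = (2*f)/((2*f)) = (2*f)*(1/(2*f)) = 1)
h(3)*(-14) + 135 = 1*(-14) + 135 = -14 + 135 = 121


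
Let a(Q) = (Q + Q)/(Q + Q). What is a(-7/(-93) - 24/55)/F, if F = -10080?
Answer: -1/10080 ≈ -9.9206e-5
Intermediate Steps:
a(Q) = 1 (a(Q) = (2*Q)/((2*Q)) = (2*Q)*(1/(2*Q)) = 1)
a(-7/(-93) - 24/55)/F = 1/(-10080) = 1*(-1/10080) = -1/10080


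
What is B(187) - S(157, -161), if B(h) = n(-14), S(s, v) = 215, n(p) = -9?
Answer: -224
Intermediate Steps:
B(h) = -9
B(187) - S(157, -161) = -9 - 1*215 = -9 - 215 = -224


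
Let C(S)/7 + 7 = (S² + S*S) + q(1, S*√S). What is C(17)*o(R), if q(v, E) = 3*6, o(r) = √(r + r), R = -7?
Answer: 4123*I*√14 ≈ 15427.0*I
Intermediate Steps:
o(r) = √2*√r (o(r) = √(2*r) = √2*√r)
q(v, E) = 18
C(S) = 77 + 14*S² (C(S) = -49 + 7*((S² + S*S) + 18) = -49 + 7*((S² + S²) + 18) = -49 + 7*(2*S² + 18) = -49 + 7*(18 + 2*S²) = -49 + (126 + 14*S²) = 77 + 14*S²)
C(17)*o(R) = (77 + 14*17²)*(√2*√(-7)) = (77 + 14*289)*(√2*(I*√7)) = (77 + 4046)*(I*√14) = 4123*(I*√14) = 4123*I*√14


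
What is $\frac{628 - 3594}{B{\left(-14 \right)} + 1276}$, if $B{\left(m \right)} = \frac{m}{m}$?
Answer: $- \frac{2966}{1277} \approx -2.3226$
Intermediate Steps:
$B{\left(m \right)} = 1$
$\frac{628 - 3594}{B{\left(-14 \right)} + 1276} = \frac{628 - 3594}{1 + 1276} = - \frac{2966}{1277}$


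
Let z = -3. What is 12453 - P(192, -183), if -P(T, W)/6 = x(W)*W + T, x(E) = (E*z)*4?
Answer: -2397603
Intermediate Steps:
x(E) = -12*E (x(E) = (E*(-3))*4 = -3*E*4 = -12*E)
P(T, W) = -6*T + 72*W² (P(T, W) = -6*((-12*W)*W + T) = -6*(-12*W² + T) = -6*(T - 12*W²) = -6*T + 72*W²)
12453 - P(192, -183) = 12453 - (-6*192 + 72*(-183)²) = 12453 - (-1152 + 72*33489) = 12453 - (-1152 + 2411208) = 12453 - 1*2410056 = 12453 - 2410056 = -2397603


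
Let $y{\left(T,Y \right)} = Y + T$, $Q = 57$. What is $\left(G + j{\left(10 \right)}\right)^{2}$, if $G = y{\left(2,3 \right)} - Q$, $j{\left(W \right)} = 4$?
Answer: $2304$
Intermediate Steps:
$y{\left(T,Y \right)} = T + Y$
$G = -52$ ($G = \left(2 + 3\right) - 57 = 5 - 57 = -52$)
$\left(G + j{\left(10 \right)}\right)^{2} = \left(-52 + 4\right)^{2} = \left(-48\right)^{2} = 2304$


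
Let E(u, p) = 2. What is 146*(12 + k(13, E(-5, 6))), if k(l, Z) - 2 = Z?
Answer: 2336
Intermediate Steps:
k(l, Z) = 2 + Z
146*(12 + k(13, E(-5, 6))) = 146*(12 + (2 + 2)) = 146*(12 + 4) = 146*16 = 2336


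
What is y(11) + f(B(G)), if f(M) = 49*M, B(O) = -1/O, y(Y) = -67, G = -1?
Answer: -18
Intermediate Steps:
y(11) + f(B(G)) = -67 + 49*(-1/(-1)) = -67 + 49*(-1*(-1)) = -67 + 49*1 = -67 + 49 = -18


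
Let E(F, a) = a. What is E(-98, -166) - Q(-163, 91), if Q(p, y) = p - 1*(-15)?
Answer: -18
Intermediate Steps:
Q(p, y) = 15 + p (Q(p, y) = p + 15 = 15 + p)
E(-98, -166) - Q(-163, 91) = -166 - (15 - 163) = -166 - 1*(-148) = -166 + 148 = -18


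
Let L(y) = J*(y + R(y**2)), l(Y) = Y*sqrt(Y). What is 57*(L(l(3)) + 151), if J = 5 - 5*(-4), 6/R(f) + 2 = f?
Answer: 8949 + 4275*sqrt(3) ≈ 16354.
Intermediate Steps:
R(f) = 6/(-2 + f)
J = 25 (J = 5 + 20 = 25)
l(Y) = Y**(3/2)
L(y) = 25*y + 150/(-2 + y**2) (L(y) = 25*(y + 6/(-2 + y**2)) = 25*y + 150/(-2 + y**2))
57*(L(l(3)) + 151) = 57*(25*(6 + 3**(3/2)*(-2 + (3**(3/2))**2))/(-2 + (3**(3/2))**2) + 151) = 57*(25*(6 + (3*sqrt(3))*(-2 + (3*sqrt(3))**2))/(-2 + (3*sqrt(3))**2) + 151) = 57*(25*(6 + (3*sqrt(3))*(-2 + 27))/(-2 + 27) + 151) = 57*(25*(6 + (3*sqrt(3))*25)/25 + 151) = 57*(25*(1/25)*(6 + 75*sqrt(3)) + 151) = 57*((6 + 75*sqrt(3)) + 151) = 57*(157 + 75*sqrt(3)) = 8949 + 4275*sqrt(3)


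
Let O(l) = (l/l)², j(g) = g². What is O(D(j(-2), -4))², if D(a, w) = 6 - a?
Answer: 1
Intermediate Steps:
O(l) = 1 (O(l) = 1² = 1)
O(D(j(-2), -4))² = 1² = 1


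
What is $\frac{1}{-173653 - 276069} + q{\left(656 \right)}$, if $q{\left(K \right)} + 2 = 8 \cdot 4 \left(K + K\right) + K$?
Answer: $\frac{19175246635}{449722} \approx 42638.0$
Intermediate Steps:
$q{\left(K \right)} = -2 + 65 K$ ($q{\left(K \right)} = -2 + \left(8 \cdot 4 \left(K + K\right) + K\right) = -2 + \left(8 \cdot 4 \cdot 2 K + K\right) = -2 + \left(8 \cdot 8 K + K\right) = -2 + \left(64 K + K\right) = -2 + 65 K$)
$\frac{1}{-173653 - 276069} + q{\left(656 \right)} = \frac{1}{-173653 - 276069} + \left(-2 + 65 \cdot 656\right) = \frac{1}{-449722} + \left(-2 + 42640\right) = - \frac{1}{449722} + 42638 = \frac{19175246635}{449722}$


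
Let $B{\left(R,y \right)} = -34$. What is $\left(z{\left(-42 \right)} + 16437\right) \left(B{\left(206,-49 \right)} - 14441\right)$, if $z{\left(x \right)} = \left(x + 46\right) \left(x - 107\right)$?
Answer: $-229298475$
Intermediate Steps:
$z{\left(x \right)} = \left(-107 + x\right) \left(46 + x\right)$ ($z{\left(x \right)} = \left(46 + x\right) \left(-107 + x\right) = \left(-107 + x\right) \left(46 + x\right)$)
$\left(z{\left(-42 \right)} + 16437\right) \left(B{\left(206,-49 \right)} - 14441\right) = \left(\left(-4922 + \left(-42\right)^{2} - -2562\right) + 16437\right) \left(-34 - 14441\right) = \left(\left(-4922 + 1764 + 2562\right) + 16437\right) \left(-14475\right) = \left(-596 + 16437\right) \left(-14475\right) = 15841 \left(-14475\right) = -229298475$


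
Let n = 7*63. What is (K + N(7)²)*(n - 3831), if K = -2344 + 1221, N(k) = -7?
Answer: 3640860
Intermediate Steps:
n = 441
K = -1123
(K + N(7)²)*(n - 3831) = (-1123 + (-7)²)*(441 - 3831) = (-1123 + 49)*(-3390) = -1074*(-3390) = 3640860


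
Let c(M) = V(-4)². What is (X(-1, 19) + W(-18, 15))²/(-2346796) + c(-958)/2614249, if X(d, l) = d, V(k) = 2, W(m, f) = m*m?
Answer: -272732596737/6135109096204 ≈ -0.044454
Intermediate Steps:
W(m, f) = m²
c(M) = 4 (c(M) = 2² = 4)
(X(-1, 19) + W(-18, 15))²/(-2346796) + c(-958)/2614249 = (-1 + (-18)²)²/(-2346796) + 4/2614249 = (-1 + 324)²*(-1/2346796) + 4*(1/2614249) = 323²*(-1/2346796) + 4/2614249 = 104329*(-1/2346796) + 4/2614249 = -104329/2346796 + 4/2614249 = -272732596737/6135109096204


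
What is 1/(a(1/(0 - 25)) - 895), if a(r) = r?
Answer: -25/22376 ≈ -0.0011173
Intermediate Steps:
1/(a(1/(0 - 25)) - 895) = 1/(1/(0 - 25) - 895) = 1/(1/(-25) - 895) = 1/(-1/25 - 895) = 1/(-22376/25) = -25/22376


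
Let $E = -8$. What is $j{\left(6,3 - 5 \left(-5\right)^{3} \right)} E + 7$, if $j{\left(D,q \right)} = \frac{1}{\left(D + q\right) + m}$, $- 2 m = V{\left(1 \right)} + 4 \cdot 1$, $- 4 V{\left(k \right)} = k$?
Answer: $\frac{35335}{5057} \approx 6.9873$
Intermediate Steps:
$V{\left(k \right)} = - \frac{k}{4}$
$m = - \frac{15}{8}$ ($m = - \frac{\left(- \frac{1}{4}\right) 1 + 4 \cdot 1}{2} = - \frac{- \frac{1}{4} + 4}{2} = \left(- \frac{1}{2}\right) \frac{15}{4} = - \frac{15}{8} \approx -1.875$)
$j{\left(D,q \right)} = \frac{1}{- \frac{15}{8} + D + q}$ ($j{\left(D,q \right)} = \frac{1}{\left(D + q\right) - \frac{15}{8}} = \frac{1}{- \frac{15}{8} + D + q}$)
$j{\left(6,3 - 5 \left(-5\right)^{3} \right)} E + 7 = \frac{8}{-15 + 8 \cdot 6 + 8 \left(3 - 5 \left(-5\right)^{3}\right)} \left(-8\right) + 7 = \frac{8}{-15 + 48 + 8 \left(3 - -625\right)} \left(-8\right) + 7 = \frac{8}{-15 + 48 + 8 \left(3 + 625\right)} \left(-8\right) + 7 = \frac{8}{-15 + 48 + 8 \cdot 628} \left(-8\right) + 7 = \frac{8}{-15 + 48 + 5024} \left(-8\right) + 7 = \frac{8}{5057} \left(-8\right) + 7 = - \frac{64}{5057} + 7 = \frac{35335}{5057}$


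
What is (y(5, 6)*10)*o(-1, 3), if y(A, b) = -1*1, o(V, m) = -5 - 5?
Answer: 100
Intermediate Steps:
o(V, m) = -10
y(A, b) = -1
(y(5, 6)*10)*o(-1, 3) = -1*10*(-10) = -10*(-10) = 100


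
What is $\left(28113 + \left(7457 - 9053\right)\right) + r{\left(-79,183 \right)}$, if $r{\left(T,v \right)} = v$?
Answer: $26700$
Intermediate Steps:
$\left(28113 + \left(7457 - 9053\right)\right) + r{\left(-79,183 \right)} = \left(28113 + \left(7457 - 9053\right)\right) + 183 = \left(28113 - 1596\right) + 183 = 26517 + 183 = 26700$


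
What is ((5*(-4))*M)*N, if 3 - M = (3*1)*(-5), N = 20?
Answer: -7200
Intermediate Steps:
M = 18 (M = 3 - 3*1*(-5) = 3 - 3*(-5) = 3 - 1*(-15) = 3 + 15 = 18)
((5*(-4))*M)*N = ((5*(-4))*18)*20 = -20*18*20 = -360*20 = -7200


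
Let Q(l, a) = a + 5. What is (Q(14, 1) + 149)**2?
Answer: 24025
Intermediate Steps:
Q(l, a) = 5 + a
(Q(14, 1) + 149)**2 = ((5 + 1) + 149)**2 = (6 + 149)**2 = 155**2 = 24025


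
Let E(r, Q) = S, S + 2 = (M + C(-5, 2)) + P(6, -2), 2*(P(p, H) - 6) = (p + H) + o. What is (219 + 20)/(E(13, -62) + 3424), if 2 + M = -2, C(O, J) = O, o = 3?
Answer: 478/6845 ≈ 0.069832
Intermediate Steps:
P(p, H) = 15/2 + H/2 + p/2 (P(p, H) = 6 + ((p + H) + 3)/2 = 6 + ((H + p) + 3)/2 = 6 + (3 + H + p)/2 = 6 + (3/2 + H/2 + p/2) = 15/2 + H/2 + p/2)
M = -4 (M = -2 - 2 = -4)
S = -3/2 (S = -2 + ((-4 - 5) + (15/2 + (½)*(-2) + (½)*6)) = -2 + (-9 + (15/2 - 1 + 3)) = -2 + (-9 + 19/2) = -2 + ½ = -3/2 ≈ -1.5000)
E(r, Q) = -3/2
(219 + 20)/(E(13, -62) + 3424) = (219 + 20)/(-3/2 + 3424) = 239/(6845/2) = 239*(2/6845) = 478/6845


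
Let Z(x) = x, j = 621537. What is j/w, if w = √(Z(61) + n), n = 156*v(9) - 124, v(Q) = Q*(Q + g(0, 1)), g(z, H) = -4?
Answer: 207179*√773/773 ≈ 7451.7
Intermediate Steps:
v(Q) = Q*(-4 + Q) (v(Q) = Q*(Q - 4) = Q*(-4 + Q))
n = 6896 (n = 156*(9*(-4 + 9)) - 124 = 156*(9*5) - 124 = 156*45 - 124 = 7020 - 124 = 6896)
w = 3*√773 (w = √(61 + 6896) = √6957 = 3*√773 ≈ 83.409)
j/w = 621537/((3*√773)) = 621537*(√773/2319) = 207179*√773/773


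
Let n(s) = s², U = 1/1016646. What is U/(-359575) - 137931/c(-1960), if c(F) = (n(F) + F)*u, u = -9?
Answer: 560245814267191/140362066235323800 ≈ 0.0039914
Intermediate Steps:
U = 1/1016646 ≈ 9.8363e-7
c(F) = -9*F - 9*F² (c(F) = (F² + F)*(-9) = (F + F²)*(-9) = -9*F - 9*F²)
U/(-359575) - 137931/c(-1960) = (1/1016646)/(-359575) - 137931*(-1/(17640*(-1 - 1*(-1960)))) = (1/1016646)*(-1/359575) - 137931*(-1/(17640*(-1 + 1960))) = -1/365560485450 - 137931/(9*(-1960)*1959) = -1/365560485450 - 137931/(-34556760) = -1/365560485450 - 137931*(-1/34556760) = -1/365560485450 + 45977/11518920 = 560245814267191/140362066235323800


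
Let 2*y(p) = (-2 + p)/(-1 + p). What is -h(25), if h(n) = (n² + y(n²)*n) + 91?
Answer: -909143/1248 ≈ -728.48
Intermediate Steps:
y(p) = (-2 + p)/(2*(-1 + p)) (y(p) = ((-2 + p)/(-1 + p))/2 = (-2 + p)/(2*(-1 + p)))
h(n) = 91 + n² + n*(-2 + n²)/(2*(-1 + n²)) (h(n) = (n² + ((-2 + n²)/(2*(-1 + n²)))*n) + 91 = (n² + n*(-2 + n²)/(2*(-1 + n²))) + 91 = 91 + n² + n*(-2 + n²)/(2*(-1 + n²)))
-h(25) = -((-1 + 25²)*(91 + 25²) + (½)*25*(-2 + 25²))/(-1 + 25²) = -((-1 + 625)*(91 + 625) + (½)*25*(-2 + 625))/(-1 + 625) = -(624*716 + (½)*25*623)/624 = -(446784 + 15575/2)/624 = -909143/(624*2) = -1*909143/1248 = -909143/1248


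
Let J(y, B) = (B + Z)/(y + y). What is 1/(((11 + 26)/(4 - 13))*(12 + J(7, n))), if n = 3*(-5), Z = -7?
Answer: -63/2701 ≈ -0.023325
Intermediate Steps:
n = -15
J(y, B) = (-7 + B)/(2*y) (J(y, B) = (B - 7)/(y + y) = (-7 + B)/((2*y)) = (-7 + B)*(1/(2*y)) = (-7 + B)/(2*y))
1/(((11 + 26)/(4 - 13))*(12 + J(7, n))) = 1/(((11 + 26)/(4 - 13))*(12 + (½)*(-7 - 15)/7)) = 1/((37/(-9))*(12 + (½)*(⅐)*(-22))) = 1/((37*(-⅑))*(12 - 11/7)) = 1/(-37/9*73/7) = 1/(-2701/63) = -63/2701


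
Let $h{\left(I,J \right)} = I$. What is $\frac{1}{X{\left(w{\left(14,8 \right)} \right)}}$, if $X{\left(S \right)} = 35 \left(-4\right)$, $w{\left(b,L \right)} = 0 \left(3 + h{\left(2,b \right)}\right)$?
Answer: $- \frac{1}{140} \approx -0.0071429$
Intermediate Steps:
$w{\left(b,L \right)} = 0$ ($w{\left(b,L \right)} = 0 \left(3 + 2\right) = 0 \cdot 5 = 0$)
$X{\left(S \right)} = -140$
$\frac{1}{X{\left(w{\left(14,8 \right)} \right)}} = \frac{1}{-140} = - \frac{1}{140}$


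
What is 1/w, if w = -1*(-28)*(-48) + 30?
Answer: -1/1314 ≈ -0.00076103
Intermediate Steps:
w = -1314 (w = 28*(-48) + 30 = -1344 + 30 = -1314)
1/w = 1/(-1314) = -1/1314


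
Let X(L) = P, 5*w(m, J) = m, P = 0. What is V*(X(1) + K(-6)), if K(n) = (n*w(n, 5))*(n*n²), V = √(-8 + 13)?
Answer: -7776*√5/5 ≈ -3477.5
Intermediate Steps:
w(m, J) = m/5
V = √5 ≈ 2.2361
K(n) = n⁵/5 (K(n) = (n*(n/5))*(n*n²) = (n²/5)*n³ = n⁵/5)
X(L) = 0
V*(X(1) + K(-6)) = √5*(0 + (⅕)*(-6)⁵) = √5*(0 + (⅕)*(-7776)) = √5*(0 - 7776/5) = √5*(-7776/5) = -7776*√5/5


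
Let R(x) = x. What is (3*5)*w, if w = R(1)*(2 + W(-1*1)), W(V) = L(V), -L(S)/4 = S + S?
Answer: 150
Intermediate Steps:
L(S) = -8*S (L(S) = -4*(S + S) = -8*S)
W(V) = -8*V
w = 10 (w = 1*(2 - (-8)) = 1*(2 - 8*(-1)) = 1*(2 + 8) = 1*10 = 10)
(3*5)*w = (3*5)*10 = 15*10 = 150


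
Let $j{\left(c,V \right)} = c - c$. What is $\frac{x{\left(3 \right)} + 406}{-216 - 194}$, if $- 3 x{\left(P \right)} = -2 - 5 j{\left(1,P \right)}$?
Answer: $- \frac{122}{123} \approx -0.99187$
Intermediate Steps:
$j{\left(c,V \right)} = 0$
$x{\left(P \right)} = \frac{2}{3}$ ($x{\left(P \right)} = - \frac{-2 - 0}{3} = - \frac{-2 + 0}{3} = \left(- \frac{1}{3}\right) \left(-2\right) = \frac{2}{3}$)
$\frac{x{\left(3 \right)} + 406}{-216 - 194} = \frac{\frac{2}{3} + 406}{-216 - 194} = \frac{1220}{3 \left(-410\right)} = \frac{1220}{3} \left(- \frac{1}{410}\right) = - \frac{122}{123}$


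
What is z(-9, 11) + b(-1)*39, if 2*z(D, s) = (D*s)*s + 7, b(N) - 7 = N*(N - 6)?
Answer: 5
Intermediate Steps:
b(N) = 7 + N*(-6 + N) (b(N) = 7 + N*(N - 6) = 7 + N*(-6 + N))
z(D, s) = 7/2 + D*s**2/2 (z(D, s) = ((D*s)*s + 7)/2 = (D*s**2 + 7)/2 = (7 + D*s**2)/2 = 7/2 + D*s**2/2)
z(-9, 11) + b(-1)*39 = (7/2 + (1/2)*(-9)*11**2) + (7 + (-1)**2 - 6*(-1))*39 = (7/2 + (1/2)*(-9)*121) + (7 + 1 + 6)*39 = (7/2 - 1089/2) + 14*39 = -541 + 546 = 5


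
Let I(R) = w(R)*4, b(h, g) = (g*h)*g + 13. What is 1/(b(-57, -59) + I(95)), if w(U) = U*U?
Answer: -1/162304 ≈ -6.1613e-6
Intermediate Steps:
w(U) = U²
b(h, g) = 13 + h*g² (b(h, g) = h*g² + 13 = 13 + h*g²)
I(R) = 4*R² (I(R) = R²*4 = 4*R²)
1/(b(-57, -59) + I(95)) = 1/((13 - 57*(-59)²) + 4*95²) = 1/((13 - 57*3481) + 4*9025) = 1/((13 - 198417) + 36100) = 1/(-198404 + 36100) = 1/(-162304) = -1/162304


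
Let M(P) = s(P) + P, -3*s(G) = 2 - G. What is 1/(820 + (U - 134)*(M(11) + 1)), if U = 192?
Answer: 1/1690 ≈ 0.00059172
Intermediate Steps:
s(G) = -⅔ + G/3 (s(G) = -(2 - G)/3 = -⅔ + G/3)
M(P) = -⅔ + 4*P/3 (M(P) = (-⅔ + P/3) + P = -⅔ + 4*P/3)
1/(820 + (U - 134)*(M(11) + 1)) = 1/(820 + (192 - 134)*((-⅔ + (4/3)*11) + 1)) = 1/(820 + 58*((-⅔ + 44/3) + 1)) = 1/(820 + 58*(14 + 1)) = 1/(820 + 58*15) = 1/(820 + 870) = 1/1690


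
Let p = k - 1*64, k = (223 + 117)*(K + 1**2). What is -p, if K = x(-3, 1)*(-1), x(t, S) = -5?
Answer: -1976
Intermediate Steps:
K = 5 (K = -5*(-1) = 5)
k = 2040 (k = (223 + 117)*(5 + 1**2) = 340*(5 + 1) = 340*6 = 2040)
p = 1976 (p = 2040 - 1*64 = 2040 - 64 = 1976)
-p = -1*1976 = -1976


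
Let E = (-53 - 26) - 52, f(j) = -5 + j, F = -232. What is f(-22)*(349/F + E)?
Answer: 830007/232 ≈ 3577.6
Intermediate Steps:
E = -131 (E = -79 - 52 = -131)
f(-22)*(349/F + E) = (-5 - 22)*(349/(-232) - 131) = -27*(349*(-1/232) - 131) = -27*(-349/232 - 131) = -27*(-30741/232) = 830007/232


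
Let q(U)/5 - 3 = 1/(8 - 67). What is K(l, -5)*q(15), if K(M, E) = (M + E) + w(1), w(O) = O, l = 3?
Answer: -880/59 ≈ -14.915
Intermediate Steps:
K(M, E) = 1 + E + M (K(M, E) = (M + E) + 1 = (E + M) + 1 = 1 + E + M)
q(U) = 880/59 (q(U) = 15 + 5/(8 - 67) = 15 + 5/(-59) = 15 + 5*(-1/59) = 15 - 5/59 = 880/59)
K(l, -5)*q(15) = (1 - 5 + 3)*(880/59) = -1*880/59 = -880/59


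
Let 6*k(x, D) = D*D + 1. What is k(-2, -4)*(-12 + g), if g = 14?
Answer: 17/3 ≈ 5.6667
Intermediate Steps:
k(x, D) = 1/6 + D**2/6 (k(x, D) = (D*D + 1)/6 = (D**2 + 1)/6 = (1 + D**2)/6 = 1/6 + D**2/6)
k(-2, -4)*(-12 + g) = (1/6 + (1/6)*(-4)**2)*(-12 + 14) = (1/6 + (1/6)*16)*2 = (1/6 + 8/3)*2 = (17/6)*2 = 17/3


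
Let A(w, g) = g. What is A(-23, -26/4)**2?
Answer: 169/4 ≈ 42.250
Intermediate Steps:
A(-23, -26/4)**2 = (-26/4)**2 = (-26*1/4)**2 = (-13/2)**2 = 169/4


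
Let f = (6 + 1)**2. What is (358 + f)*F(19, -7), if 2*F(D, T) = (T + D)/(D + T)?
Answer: 407/2 ≈ 203.50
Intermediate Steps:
f = 49 (f = 7**2 = 49)
F(D, T) = 1/2 (F(D, T) = ((T + D)/(D + T))/2 = ((D + T)/(D + T))/2 = (1/2)*1 = 1/2)
(358 + f)*F(19, -7) = (358 + 49)*(1/2) = 407*(1/2) = 407/2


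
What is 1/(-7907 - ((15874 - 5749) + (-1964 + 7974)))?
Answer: -1/24042 ≈ -4.1594e-5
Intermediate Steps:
1/(-7907 - ((15874 - 5749) + (-1964 + 7974))) = 1/(-7907 - (10125 + 6010)) = 1/(-7907 - 1*16135) = 1/(-7907 - 16135) = 1/(-24042) = -1/24042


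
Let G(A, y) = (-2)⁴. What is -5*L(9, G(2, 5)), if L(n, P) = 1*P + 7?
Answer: -115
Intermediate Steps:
G(A, y) = 16
L(n, P) = 7 + P (L(n, P) = P + 7 = 7 + P)
-5*L(9, G(2, 5)) = -5*(7 + 16) = -5*23 = -115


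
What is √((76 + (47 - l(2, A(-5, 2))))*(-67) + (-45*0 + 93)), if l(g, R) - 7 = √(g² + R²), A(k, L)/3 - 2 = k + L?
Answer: √(-7679 + 67*√13) ≈ 86.24*I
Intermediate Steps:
A(k, L) = 6 + 3*L + 3*k (A(k, L) = 6 + 3*(k + L) = 6 + 3*(L + k) = 6 + (3*L + 3*k) = 6 + 3*L + 3*k)
l(g, R) = 7 + √(R² + g²) (l(g, R) = 7 + √(g² + R²) = 7 + √(R² + g²))
√((76 + (47 - l(2, A(-5, 2))))*(-67) + (-45*0 + 93)) = √((76 + (47 - (7 + √((6 + 3*2 + 3*(-5))² + 2²))))*(-67) + (-45*0 + 93)) = √((76 + (47 - (7 + √((6 + 6 - 15)² + 4))))*(-67) + (0 + 93)) = √((76 + (47 - (7 + √((-3)² + 4))))*(-67) + 93) = √((76 + (47 - (7 + √(9 + 4))))*(-67) + 93) = √((76 + (47 - (7 + √13)))*(-67) + 93) = √((76 + (47 + (-7 - √13)))*(-67) + 93) = √((76 + (40 - √13))*(-67) + 93) = √((116 - √13)*(-67) + 93) = √((-7772 + 67*√13) + 93) = √(-7679 + 67*√13)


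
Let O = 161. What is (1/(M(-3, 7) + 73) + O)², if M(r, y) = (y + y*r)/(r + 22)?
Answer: 48872829184/1885129 ≈ 25925.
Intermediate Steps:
M(r, y) = (y + r*y)/(22 + r)
(1/(M(-3, 7) + 73) + O)² = (1/(7*(1 - 3)/(22 - 3) + 73) + 161)² = (1/(7*(-2)/19 + 73) + 161)² = (1/(7*(1/19)*(-2) + 73) + 161)² = (1/(-14/19 + 73) + 161)² = (1/(1373/19) + 161)² = (19/1373 + 161)² = (221072/1373)² = 48872829184/1885129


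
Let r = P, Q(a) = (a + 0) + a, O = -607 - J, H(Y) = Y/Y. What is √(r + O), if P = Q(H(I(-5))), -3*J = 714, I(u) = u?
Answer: I*√367 ≈ 19.157*I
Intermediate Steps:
J = -238 (J = -⅓*714 = -238)
H(Y) = 1
O = -369 (O = -607 - 1*(-238) = -607 + 238 = -369)
Q(a) = 2*a (Q(a) = a + a = 2*a)
P = 2 (P = 2*1 = 2)
r = 2
√(r + O) = √(2 - 369) = √(-367) = I*√367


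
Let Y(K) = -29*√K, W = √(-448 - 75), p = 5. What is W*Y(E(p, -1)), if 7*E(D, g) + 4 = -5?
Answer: 87*√3661/7 ≈ 752.01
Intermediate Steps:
W = I*√523 (W = √(-523) = I*√523 ≈ 22.869*I)
E(D, g) = -9/7 (E(D, g) = -4/7 + (⅐)*(-5) = -4/7 - 5/7 = -9/7)
W*Y(E(p, -1)) = (I*√523)*(-87*I*√7/7) = 87*√3661/7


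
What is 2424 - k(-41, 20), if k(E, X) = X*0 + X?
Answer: 2404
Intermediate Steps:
k(E, X) = X (k(E, X) = 0 + X = X)
2424 - k(-41, 20) = 2424 - 1*20 = 2424 - 20 = 2404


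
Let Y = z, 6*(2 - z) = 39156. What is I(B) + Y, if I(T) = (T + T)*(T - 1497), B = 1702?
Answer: 691296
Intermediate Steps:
I(T) = 2*T*(-1497 + T) (I(T) = (2*T)*(-1497 + T) = 2*T*(-1497 + T))
z = -6524 (z = 2 - ⅙*39156 = 2 - 6526 = -6524)
Y = -6524
I(B) + Y = 2*1702*(-1497 + 1702) - 6524 = 2*1702*205 - 6524 = 697820 - 6524 = 691296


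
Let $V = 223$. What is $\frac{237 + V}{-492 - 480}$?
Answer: $- \frac{115}{243} \approx -0.47325$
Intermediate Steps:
$\frac{237 + V}{-492 - 480} = \frac{237 + 223}{-492 - 480} = \frac{460}{-972} = 460 \left(- \frac{1}{972}\right) = - \frac{115}{243}$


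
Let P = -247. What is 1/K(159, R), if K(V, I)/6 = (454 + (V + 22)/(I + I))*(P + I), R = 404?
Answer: 404/172863123 ≈ 2.3371e-6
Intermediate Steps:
K(V, I) = 6*(-247 + I)*(454 + (22 + V)/(2*I)) (K(V, I) = 6*((454 + (V + 22)/(I + I))*(-247 + I)) = 6*((454 + (22 + V)/((2*I)))*(-247 + I)) = 6*((454 + (22 + V)*(1/(2*I)))*(-247 + I)) = 6*((454 + (22 + V)/(2*I))*(-247 + I)) = 6*((-247 + I)*(454 + (22 + V)/(2*I))) = 6*(-247 + I)*(454 + (22 + V)/(2*I)))
1/K(159, R) = 1/(3*(-5434 - 247*159 + 404*(-224254 + 159 + 908*404))/404) = 1/(3*(1/404)*(-5434 - 39273 + 404*(-224254 + 159 + 366832))) = 1/(3*(1/404)*(-5434 - 39273 + 404*142737)) = 1/(3*(1/404)*(-5434 - 39273 + 57665748)) = 1/(3*(1/404)*57621041) = 1/(172863123/404) = 404/172863123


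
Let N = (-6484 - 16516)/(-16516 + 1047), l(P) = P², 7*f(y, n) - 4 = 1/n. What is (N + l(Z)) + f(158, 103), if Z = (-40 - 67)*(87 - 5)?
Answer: 122657677154003/1593307 ≈ 7.6983e+7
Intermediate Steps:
f(y, n) = 4/7 + 1/(7*n)
Z = -8774 (Z = -107*82 = -8774)
N = 23000/15469 (N = -23000/(-15469) = -23000*(-1/15469) = 23000/15469 ≈ 1.4868)
(N + l(Z)) + f(158, 103) = (23000/15469 + (-8774)²) + (⅐)*(1 + 4*103)/103 = (23000/15469 + 76983076) + (⅐)*(1/103)*(1 + 412) = 1190851225644/15469 + (⅐)*(1/103)*413 = 1190851225644/15469 + 59/103 = 122657677154003/1593307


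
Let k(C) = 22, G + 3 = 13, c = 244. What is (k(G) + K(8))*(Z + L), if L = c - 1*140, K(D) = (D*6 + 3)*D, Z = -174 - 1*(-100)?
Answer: 12900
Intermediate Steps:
G = 10 (G = -3 + 13 = 10)
Z = -74 (Z = -174 + 100 = -74)
K(D) = D*(3 + 6*D) (K(D) = (6*D + 3)*D = (3 + 6*D)*D = D*(3 + 6*D))
L = 104 (L = 244 - 1*140 = 244 - 140 = 104)
(k(G) + K(8))*(Z + L) = (22 + 3*8*(1 + 2*8))*(-74 + 104) = (22 + 3*8*(1 + 16))*30 = (22 + 3*8*17)*30 = (22 + 408)*30 = 430*30 = 12900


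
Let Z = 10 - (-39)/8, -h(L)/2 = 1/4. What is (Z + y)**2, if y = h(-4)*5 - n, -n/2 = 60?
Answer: 1121481/64 ≈ 17523.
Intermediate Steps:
h(L) = -1/2 (h(L) = -2/4 = -2*1/4 = -1/2)
n = -120 (n = -2*60 = -120)
Z = 119/8 (Z = 10 - (-39)/8 = 10 - 1*(-39/8) = 10 + 39/8 = 119/8 ≈ 14.875)
y = 235/2 (y = -1/2*5 - 1*(-120) = -5/2 + 120 = 235/2 ≈ 117.50)
(Z + y)**2 = (119/8 + 235/2)**2 = (1059/8)**2 = 1121481/64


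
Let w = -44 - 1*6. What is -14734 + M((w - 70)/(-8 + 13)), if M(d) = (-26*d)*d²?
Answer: 344690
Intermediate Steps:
w = -50 (w = -44 - 6 = -50)
M(d) = -26*d³
-14734 + M((w - 70)/(-8 + 13)) = -14734 - 26*(-50 - 70)³/(-8 + 13)³ = -14734 - 26*(-120/5)³ = -14734 - 26*(-120*⅕)³ = -14734 - 26*(-24)³ = -14734 - 26*(-13824) = -14734 + 359424 = 344690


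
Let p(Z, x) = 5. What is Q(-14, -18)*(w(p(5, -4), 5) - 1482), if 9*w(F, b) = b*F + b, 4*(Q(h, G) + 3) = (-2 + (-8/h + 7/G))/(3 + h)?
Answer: 18190927/4158 ≈ 4374.9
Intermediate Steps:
Q(h, G) = -3 + (-2 - 8/h + 7/G)/(4*(3 + h)) (Q(h, G) = -3 + ((-2 + (-8/h + 7/G))/(3 + h))/4 = -3 + ((-2 - 8/h + 7/G)/(3 + h))/4 = -3 + (-2 - 8/h + 7/G)/(4*(3 + h)))
w(F, b) = b/9 + F*b/9 (w(F, b) = (b*F + b)/9 = (F*b + b)/9 = (b + F*b)/9 = b/9 + F*b/9)
Q(-14, -18)*(w(p(5, -4), 5) - 1482) = ((1/4)*(-8*(-18) + 7*(-14) - 38*(-18)*(-14) - 12*(-18)*(-14)**2)/(-18*(-14)*(3 - 14)))*((1/9)*5*(1 + 5) - 1482) = ((1/4)*(-1/18)*(-1/14)*(144 - 98 - 9576 - 12*(-18)*196)/(-11))*((1/9)*5*6 - 1482) = ((1/4)*(-1/18)*(-1/14)*(-1/11)*(144 - 98 - 9576 + 42336))*(10/3 - 1482) = ((1/4)*(-1/18)*(-1/14)*(-1/11)*32806)*(-4436/3) = -16403/5544*(-4436/3) = 18190927/4158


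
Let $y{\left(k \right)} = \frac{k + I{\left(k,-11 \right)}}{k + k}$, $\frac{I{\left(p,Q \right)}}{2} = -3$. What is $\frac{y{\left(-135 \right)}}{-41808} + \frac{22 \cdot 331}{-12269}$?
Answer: $- \frac{27400703683}{46164811680} \approx -0.59354$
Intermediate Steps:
$I{\left(p,Q \right)} = -6$ ($I{\left(p,Q \right)} = 2 \left(-3\right) = -6$)
$y{\left(k \right)} = \frac{-6 + k}{2 k}$ ($y{\left(k \right)} = \frac{k - 6}{k + k} = \frac{-6 + k}{2 k}$)
$\frac{y{\left(-135 \right)}}{-41808} + \frac{22 \cdot 331}{-12269} = \frac{\frac{1}{2} \frac{1}{-135} \left(-6 - 135\right)}{-41808} + \frac{22 \cdot 331}{-12269} = \frac{1}{2} \left(- \frac{1}{135}\right) \left(-141\right) \left(- \frac{1}{41808}\right) + 7282 \left(- \frac{1}{12269}\right) = \frac{47}{90} \left(- \frac{1}{41808}\right) - \frac{7282}{12269} = - \frac{47}{3762720} - \frac{7282}{12269} = - \frac{27400703683}{46164811680}$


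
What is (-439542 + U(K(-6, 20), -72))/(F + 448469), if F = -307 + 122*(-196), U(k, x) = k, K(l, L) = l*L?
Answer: -219831/212125 ≈ -1.0363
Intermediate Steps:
K(l, L) = L*l
F = -24219 (F = -307 - 23912 = -24219)
(-439542 + U(K(-6, 20), -72))/(F + 448469) = (-439542 + 20*(-6))/(-24219 + 448469) = (-439542 - 120)/424250 = -439662*1/424250 = -219831/212125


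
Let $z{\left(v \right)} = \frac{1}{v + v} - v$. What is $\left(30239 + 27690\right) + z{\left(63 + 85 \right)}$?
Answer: $\frac{17103177}{296} \approx 57781.0$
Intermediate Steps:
$z{\left(v \right)} = \frac{1}{2 v} - v$
$\left(30239 + 27690\right) + z{\left(63 + 85 \right)} = \left(30239 + 27690\right) + \left(\frac{1}{2 \left(63 + 85\right)} - \left(63 + 85\right)\right) = 57929 + \left(\frac{1}{2 \cdot 148} - 148\right) = 57929 + \left(\frac{1}{2} \cdot \frac{1}{148} - 148\right) = 57929 + \left(\frac{1}{296} - 148\right) = 57929 - \frac{43807}{296} = \frac{17103177}{296}$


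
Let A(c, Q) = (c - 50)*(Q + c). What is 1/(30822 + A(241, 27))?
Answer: 1/82010 ≈ 1.2194e-5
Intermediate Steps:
A(c, Q) = (-50 + c)*(Q + c)
1/(30822 + A(241, 27)) = 1/(30822 + (241² - 50*27 - 50*241 + 27*241)) = 1/(30822 + (58081 - 1350 - 12050 + 6507)) = 1/(30822 + 51188) = 1/82010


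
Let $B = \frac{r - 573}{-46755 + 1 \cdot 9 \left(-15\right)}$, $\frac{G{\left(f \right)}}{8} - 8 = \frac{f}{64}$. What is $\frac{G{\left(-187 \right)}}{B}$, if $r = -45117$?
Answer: $\frac{507975}{12184} \approx 41.692$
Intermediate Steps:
$G{\left(f \right)} = 64 + \frac{f}{8}$ ($G{\left(f \right)} = 64 + 8 \frac{f}{64} = 64 + \frac{f}{8}$)
$B = \frac{1523}{1563}$ ($B = \frac{-45117 - 573}{-46755 + 1 \cdot 9 \left(-15\right)} = - \frac{45690}{-46755 + 9 \left(-15\right)} = - \frac{45690}{-46755 - 135} = - \frac{45690}{-46890} = \left(-45690\right) \left(- \frac{1}{46890}\right) = \frac{1523}{1563} \approx 0.97441$)
$\frac{G{\left(-187 \right)}}{B} = \frac{64 + \frac{1}{8} \left(-187\right)}{\frac{1523}{1563}} = \left(64 - \frac{187}{8}\right) \frac{1563}{1523} = \frac{325}{8} \cdot \frac{1563}{1523} = \frac{507975}{12184}$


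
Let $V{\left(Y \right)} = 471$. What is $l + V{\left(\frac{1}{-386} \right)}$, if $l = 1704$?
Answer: $2175$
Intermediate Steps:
$l + V{\left(\frac{1}{-386} \right)} = 1704 + 471 = 2175$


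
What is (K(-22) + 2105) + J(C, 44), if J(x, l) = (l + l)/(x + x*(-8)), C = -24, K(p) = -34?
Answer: 43502/21 ≈ 2071.5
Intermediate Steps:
J(x, l) = -2*l/(7*x) (J(x, l) = (2*l)/(x - 8*x) = (2*l)/((-7*x)) = (2*l)*(-1/(7*x)) = -2*l/(7*x))
(K(-22) + 2105) + J(C, 44) = (-34 + 2105) - 2/7*44/(-24) = 2071 - 2/7*44*(-1/24) = 2071 + 11/21 = 43502/21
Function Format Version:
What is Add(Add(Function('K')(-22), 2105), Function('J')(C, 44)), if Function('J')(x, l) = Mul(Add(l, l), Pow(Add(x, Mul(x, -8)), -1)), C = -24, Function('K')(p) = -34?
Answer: Rational(43502, 21) ≈ 2071.5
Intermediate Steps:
Function('J')(x, l) = Mul(Rational(-2, 7), l, Pow(x, -1)) (Function('J')(x, l) = Mul(Mul(2, l), Pow(Add(x, Mul(-8, x)), -1)) = Mul(Mul(2, l), Pow(Mul(-7, x), -1)) = Mul(Mul(2, l), Mul(Rational(-1, 7), Pow(x, -1))) = Mul(Rational(-2, 7), l, Pow(x, -1)))
Add(Add(Function('K')(-22), 2105), Function('J')(C, 44)) = Add(Add(-34, 2105), Mul(Rational(-2, 7), 44, Pow(-24, -1))) = Add(2071, Mul(Rational(-2, 7), 44, Rational(-1, 24))) = Add(2071, Rational(11, 21)) = Rational(43502, 21)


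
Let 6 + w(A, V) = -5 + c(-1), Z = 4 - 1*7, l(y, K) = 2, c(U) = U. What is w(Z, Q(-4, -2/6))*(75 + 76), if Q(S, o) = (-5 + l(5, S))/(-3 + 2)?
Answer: -1812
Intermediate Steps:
Q(S, o) = 3 (Q(S, o) = (-5 + 2)/(-3 + 2) = -3/(-1) = -3*(-1) = 3)
Z = -3 (Z = 4 - 7 = -3)
w(A, V) = -12 (w(A, V) = -6 + (-5 - 1) = -6 - 6 = -12)
w(Z, Q(-4, -2/6))*(75 + 76) = -12*(75 + 76) = -12*151 = -1812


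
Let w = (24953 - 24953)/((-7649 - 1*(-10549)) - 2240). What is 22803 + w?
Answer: 22803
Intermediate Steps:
w = 0 (w = 0/((-7649 + 10549) - 2240) = 0/(2900 - 2240) = 0/660 = 0*(1/660) = 0)
22803 + w = 22803 + 0 = 22803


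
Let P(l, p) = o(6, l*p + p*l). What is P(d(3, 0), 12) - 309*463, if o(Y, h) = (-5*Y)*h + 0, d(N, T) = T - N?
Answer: -140907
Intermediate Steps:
o(Y, h) = -5*Y*h (o(Y, h) = -5*Y*h + 0 = -5*Y*h)
P(l, p) = -60*l*p (P(l, p) = -5*6*(l*p + p*l) = -5*6*(l*p + l*p) = -5*6*2*l*p = -60*l*p)
P(d(3, 0), 12) - 309*463 = -60*(0 - 1*3)*12 - 309*463 = -60*(0 - 3)*12 - 143067 = -60*(-3)*12 - 143067 = 2160 - 143067 = -140907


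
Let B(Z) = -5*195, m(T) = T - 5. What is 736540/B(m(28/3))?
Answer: -147308/195 ≈ -755.43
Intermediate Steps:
m(T) = -5 + T
B(Z) = -975
736540/B(m(28/3)) = 736540/(-975) = 736540*(-1/975) = -147308/195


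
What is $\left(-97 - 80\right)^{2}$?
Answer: $31329$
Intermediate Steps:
$\left(-97 - 80\right)^{2} = \left(-177\right)^{2} = 31329$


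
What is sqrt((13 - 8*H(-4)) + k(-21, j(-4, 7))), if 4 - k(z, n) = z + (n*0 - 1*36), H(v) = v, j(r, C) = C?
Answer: sqrt(106) ≈ 10.296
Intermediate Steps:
k(z, n) = 40 - z (k(z, n) = 4 - (z + (n*0 - 1*36)) = 4 - (z + (0 - 36)) = 4 - (z - 36) = 4 - (-36 + z) = 4 + (36 - z) = 40 - z)
sqrt((13 - 8*H(-4)) + k(-21, j(-4, 7))) = sqrt((13 - 8*(-4)) + (40 - 1*(-21))) = sqrt((13 + 32) + (40 + 21)) = sqrt(45 + 61) = sqrt(106)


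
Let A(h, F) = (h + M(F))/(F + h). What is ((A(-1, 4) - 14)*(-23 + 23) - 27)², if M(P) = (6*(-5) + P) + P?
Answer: 729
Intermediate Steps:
M(P) = -30 + 2*P (M(P) = (-30 + P) + P = -30 + 2*P)
A(h, F) = (-30 + h + 2*F)/(F + h) (A(h, F) = (h + (-30 + 2*F))/(F + h) = (-30 + h + 2*F)/(F + h))
((A(-1, 4) - 14)*(-23 + 23) - 27)² = (((-30 - 1 + 2*4)/(4 - 1) - 14)*(-23 + 23) - 27)² = (((-30 - 1 + 8)/3 - 14)*0 - 27)² = (((⅓)*(-23) - 14)*0 - 27)² = ((-23/3 - 14)*0 - 27)² = (-65/3*0 - 27)² = (0 - 27)² = (-27)² = 729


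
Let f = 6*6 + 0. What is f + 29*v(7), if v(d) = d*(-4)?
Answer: -776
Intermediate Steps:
v(d) = -4*d
f = 36 (f = 36 + 0 = 36)
f + 29*v(7) = 36 + 29*(-4*7) = 36 + 29*(-28) = 36 - 812 = -776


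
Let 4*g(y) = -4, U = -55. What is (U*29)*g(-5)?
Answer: 1595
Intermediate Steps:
g(y) = -1 (g(y) = (¼)*(-4) = -1)
(U*29)*g(-5) = -55*29*(-1) = -1595*(-1) = 1595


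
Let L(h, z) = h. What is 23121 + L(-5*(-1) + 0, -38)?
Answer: 23126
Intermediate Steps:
23121 + L(-5*(-1) + 0, -38) = 23121 + (-5*(-1) + 0) = 23121 + (5 + 0) = 23121 + 5 = 23126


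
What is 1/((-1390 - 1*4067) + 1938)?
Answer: -1/3519 ≈ -0.00028417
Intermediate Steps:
1/((-1390 - 1*4067) + 1938) = 1/((-1390 - 4067) + 1938) = 1/(-5457 + 1938) = 1/(-3519) = -1/3519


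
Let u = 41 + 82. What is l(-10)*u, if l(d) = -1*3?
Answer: -369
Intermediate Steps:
l(d) = -3
u = 123
l(-10)*u = -3*123 = -369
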